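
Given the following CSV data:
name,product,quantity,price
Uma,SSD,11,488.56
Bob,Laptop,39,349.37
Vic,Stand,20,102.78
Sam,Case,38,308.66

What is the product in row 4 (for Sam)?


Row 4: Sam
Column 'product' = Case

ANSWER: Case


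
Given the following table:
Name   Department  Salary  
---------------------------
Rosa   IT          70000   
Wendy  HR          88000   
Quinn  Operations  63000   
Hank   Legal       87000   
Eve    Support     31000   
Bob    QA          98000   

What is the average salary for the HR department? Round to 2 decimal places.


HR department members:
  Wendy: 88000
Sum = 88000
Count = 1
Average = 88000 / 1 = 88000.00

ANSWER: 88000.00


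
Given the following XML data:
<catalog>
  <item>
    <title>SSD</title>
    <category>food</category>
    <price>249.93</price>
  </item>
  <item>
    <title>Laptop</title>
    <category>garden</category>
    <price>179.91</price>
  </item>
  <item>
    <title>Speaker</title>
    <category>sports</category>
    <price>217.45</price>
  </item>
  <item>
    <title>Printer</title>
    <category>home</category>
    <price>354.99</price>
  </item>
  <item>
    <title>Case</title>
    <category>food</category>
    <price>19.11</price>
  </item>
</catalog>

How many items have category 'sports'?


Scanning <item> elements for <category>sports</category>:
  Item 3: Speaker -> MATCH
Count: 1

ANSWER: 1


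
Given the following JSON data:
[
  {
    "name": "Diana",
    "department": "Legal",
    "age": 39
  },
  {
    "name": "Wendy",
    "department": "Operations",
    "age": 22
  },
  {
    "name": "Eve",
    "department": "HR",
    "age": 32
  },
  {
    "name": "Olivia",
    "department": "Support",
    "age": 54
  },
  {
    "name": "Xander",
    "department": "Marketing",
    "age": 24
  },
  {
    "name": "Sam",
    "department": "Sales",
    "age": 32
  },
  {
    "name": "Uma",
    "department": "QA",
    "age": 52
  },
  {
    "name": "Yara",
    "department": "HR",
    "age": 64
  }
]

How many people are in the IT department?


Scanning records for department = IT
  No matches found
Count: 0

ANSWER: 0


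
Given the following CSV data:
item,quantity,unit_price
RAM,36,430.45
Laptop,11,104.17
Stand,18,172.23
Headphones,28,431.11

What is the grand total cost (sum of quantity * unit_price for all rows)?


Computing row totals:
  RAM: 36 * 430.45 = 15496.2
  Laptop: 11 * 104.17 = 1145.87
  Stand: 18 * 172.23 = 3100.14
  Headphones: 28 * 431.11 = 12071.08
Grand total = 15496.2 + 1145.87 + 3100.14 + 12071.08 = 31813.29

ANSWER: 31813.29


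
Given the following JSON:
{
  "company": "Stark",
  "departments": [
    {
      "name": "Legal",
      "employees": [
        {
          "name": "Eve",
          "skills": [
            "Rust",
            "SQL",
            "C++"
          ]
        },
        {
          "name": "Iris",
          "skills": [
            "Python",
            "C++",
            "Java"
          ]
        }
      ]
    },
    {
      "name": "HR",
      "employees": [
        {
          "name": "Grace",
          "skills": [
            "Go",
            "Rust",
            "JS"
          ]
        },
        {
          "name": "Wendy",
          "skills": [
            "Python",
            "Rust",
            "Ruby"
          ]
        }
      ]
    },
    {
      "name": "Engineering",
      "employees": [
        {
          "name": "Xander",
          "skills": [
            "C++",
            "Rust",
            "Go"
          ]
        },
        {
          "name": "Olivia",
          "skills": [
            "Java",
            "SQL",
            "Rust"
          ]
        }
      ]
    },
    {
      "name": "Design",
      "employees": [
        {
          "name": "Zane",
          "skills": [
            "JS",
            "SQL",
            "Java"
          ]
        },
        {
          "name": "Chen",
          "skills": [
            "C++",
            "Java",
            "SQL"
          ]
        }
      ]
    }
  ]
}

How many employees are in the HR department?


Path: departments[1].employees
Count: 2

ANSWER: 2


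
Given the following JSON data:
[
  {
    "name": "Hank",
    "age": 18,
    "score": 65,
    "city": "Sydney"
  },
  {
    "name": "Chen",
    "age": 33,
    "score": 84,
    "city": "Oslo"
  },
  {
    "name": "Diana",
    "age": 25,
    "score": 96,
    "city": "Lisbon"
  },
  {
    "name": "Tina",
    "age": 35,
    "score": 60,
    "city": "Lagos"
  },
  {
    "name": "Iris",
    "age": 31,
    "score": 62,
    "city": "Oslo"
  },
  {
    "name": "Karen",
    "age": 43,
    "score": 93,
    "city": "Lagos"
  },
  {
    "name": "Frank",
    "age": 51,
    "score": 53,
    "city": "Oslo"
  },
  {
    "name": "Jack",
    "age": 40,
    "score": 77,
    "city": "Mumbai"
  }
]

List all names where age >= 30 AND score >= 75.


Checking both conditions:
  Hank (age=18, score=65) -> no
  Chen (age=33, score=84) -> YES
  Diana (age=25, score=96) -> no
  Tina (age=35, score=60) -> no
  Iris (age=31, score=62) -> no
  Karen (age=43, score=93) -> YES
  Frank (age=51, score=53) -> no
  Jack (age=40, score=77) -> YES


ANSWER: Chen, Karen, Jack


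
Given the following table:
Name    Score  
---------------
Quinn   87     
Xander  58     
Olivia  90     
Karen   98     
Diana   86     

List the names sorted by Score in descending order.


Sorting by Score (descending):
  Karen: 98
  Olivia: 90
  Quinn: 87
  Diana: 86
  Xander: 58


ANSWER: Karen, Olivia, Quinn, Diana, Xander


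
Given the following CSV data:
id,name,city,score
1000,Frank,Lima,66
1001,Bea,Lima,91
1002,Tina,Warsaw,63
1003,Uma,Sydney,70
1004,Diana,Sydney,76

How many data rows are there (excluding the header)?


Counting rows (excluding header):
Header: id,name,city,score
Data rows: 5

ANSWER: 5


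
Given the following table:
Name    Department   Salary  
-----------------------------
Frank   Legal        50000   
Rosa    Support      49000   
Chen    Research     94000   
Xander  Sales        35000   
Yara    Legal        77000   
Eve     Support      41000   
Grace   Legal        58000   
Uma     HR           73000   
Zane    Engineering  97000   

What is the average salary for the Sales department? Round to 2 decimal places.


Sales department members:
  Xander: 35000
Sum = 35000
Count = 1
Average = 35000 / 1 = 35000.00

ANSWER: 35000.00


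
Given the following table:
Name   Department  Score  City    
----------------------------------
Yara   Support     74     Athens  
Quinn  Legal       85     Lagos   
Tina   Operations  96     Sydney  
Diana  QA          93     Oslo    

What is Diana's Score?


Row 4: Diana
Score = 93

ANSWER: 93


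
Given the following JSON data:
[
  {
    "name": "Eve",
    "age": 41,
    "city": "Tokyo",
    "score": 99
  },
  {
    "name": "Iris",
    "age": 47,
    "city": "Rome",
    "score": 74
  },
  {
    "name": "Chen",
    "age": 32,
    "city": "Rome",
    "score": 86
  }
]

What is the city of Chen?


Looking up record where name = Chen
Record index: 2
Field 'city' = Rome

ANSWER: Rome


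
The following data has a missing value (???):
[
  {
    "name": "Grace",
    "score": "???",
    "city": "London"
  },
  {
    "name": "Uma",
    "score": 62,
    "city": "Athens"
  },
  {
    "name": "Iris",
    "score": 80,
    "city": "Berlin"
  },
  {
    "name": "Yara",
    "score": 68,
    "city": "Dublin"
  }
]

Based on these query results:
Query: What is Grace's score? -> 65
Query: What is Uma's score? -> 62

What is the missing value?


The missing value is Grace's score
From query: Grace's score = 65

ANSWER: 65


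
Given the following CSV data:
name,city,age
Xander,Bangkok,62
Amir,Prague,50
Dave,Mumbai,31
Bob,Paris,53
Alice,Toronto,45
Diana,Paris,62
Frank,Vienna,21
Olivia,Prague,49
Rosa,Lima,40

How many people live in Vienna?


Scanning city column for 'Vienna':
  Row 7: Frank -> MATCH
Total matches: 1

ANSWER: 1


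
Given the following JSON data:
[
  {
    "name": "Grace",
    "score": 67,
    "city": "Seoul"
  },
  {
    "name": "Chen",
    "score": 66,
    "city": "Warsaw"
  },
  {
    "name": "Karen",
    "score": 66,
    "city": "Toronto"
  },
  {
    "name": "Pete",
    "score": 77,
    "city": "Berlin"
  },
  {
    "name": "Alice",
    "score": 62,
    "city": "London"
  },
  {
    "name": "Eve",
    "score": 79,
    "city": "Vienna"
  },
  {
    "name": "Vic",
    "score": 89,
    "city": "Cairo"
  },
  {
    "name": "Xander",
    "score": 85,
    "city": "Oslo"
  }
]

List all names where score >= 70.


Filtering records where score >= 70:
  Grace (score=67) -> no
  Chen (score=66) -> no
  Karen (score=66) -> no
  Pete (score=77) -> YES
  Alice (score=62) -> no
  Eve (score=79) -> YES
  Vic (score=89) -> YES
  Xander (score=85) -> YES


ANSWER: Pete, Eve, Vic, Xander


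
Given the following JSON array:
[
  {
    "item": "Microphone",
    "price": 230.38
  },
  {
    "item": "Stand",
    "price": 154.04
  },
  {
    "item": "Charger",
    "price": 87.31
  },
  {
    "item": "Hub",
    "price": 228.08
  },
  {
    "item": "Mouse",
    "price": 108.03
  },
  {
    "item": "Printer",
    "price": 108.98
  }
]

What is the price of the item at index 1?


Array index 1 -> Stand
price = 154.04

ANSWER: 154.04


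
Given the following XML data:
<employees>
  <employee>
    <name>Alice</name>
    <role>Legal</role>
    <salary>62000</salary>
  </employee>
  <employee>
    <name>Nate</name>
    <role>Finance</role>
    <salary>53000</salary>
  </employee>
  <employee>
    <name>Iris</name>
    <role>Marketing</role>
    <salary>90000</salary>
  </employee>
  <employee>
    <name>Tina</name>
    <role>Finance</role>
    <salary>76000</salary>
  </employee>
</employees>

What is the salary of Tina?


Searching for <employee> with <name>Tina</name>
Found at position 4
<salary>76000</salary>

ANSWER: 76000


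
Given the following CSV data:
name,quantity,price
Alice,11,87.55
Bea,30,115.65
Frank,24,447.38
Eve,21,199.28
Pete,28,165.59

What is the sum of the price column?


Values in 'price' column:
  Row 1: 87.55
  Row 2: 115.65
  Row 3: 447.38
  Row 4: 199.28
  Row 5: 165.59
Sum = 87.55 + 115.65 + 447.38 + 199.28 + 165.59 = 1015.45

ANSWER: 1015.45


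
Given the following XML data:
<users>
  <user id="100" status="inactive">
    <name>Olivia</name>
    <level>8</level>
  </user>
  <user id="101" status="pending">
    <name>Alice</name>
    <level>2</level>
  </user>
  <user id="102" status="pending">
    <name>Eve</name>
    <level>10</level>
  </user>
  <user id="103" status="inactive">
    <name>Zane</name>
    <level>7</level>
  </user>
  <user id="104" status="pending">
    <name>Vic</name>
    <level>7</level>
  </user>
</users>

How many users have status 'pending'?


Counting users with status='pending':
  Alice (id=101) -> MATCH
  Eve (id=102) -> MATCH
  Vic (id=104) -> MATCH
Count: 3

ANSWER: 3


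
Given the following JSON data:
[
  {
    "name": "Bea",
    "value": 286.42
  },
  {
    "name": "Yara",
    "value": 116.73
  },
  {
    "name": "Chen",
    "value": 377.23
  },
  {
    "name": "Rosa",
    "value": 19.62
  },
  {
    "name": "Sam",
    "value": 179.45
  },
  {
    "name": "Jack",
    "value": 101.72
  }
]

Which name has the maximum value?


Comparing values:
  Bea: 286.42
  Yara: 116.73
  Chen: 377.23
  Rosa: 19.62
  Sam: 179.45
  Jack: 101.72
Maximum: Chen (377.23)

ANSWER: Chen


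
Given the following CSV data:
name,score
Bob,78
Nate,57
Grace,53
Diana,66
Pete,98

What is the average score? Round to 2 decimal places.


Scores: 78, 57, 53, 66, 98
Sum = 352
Count = 5
Average = 352 / 5 = 70.40

ANSWER: 70.40


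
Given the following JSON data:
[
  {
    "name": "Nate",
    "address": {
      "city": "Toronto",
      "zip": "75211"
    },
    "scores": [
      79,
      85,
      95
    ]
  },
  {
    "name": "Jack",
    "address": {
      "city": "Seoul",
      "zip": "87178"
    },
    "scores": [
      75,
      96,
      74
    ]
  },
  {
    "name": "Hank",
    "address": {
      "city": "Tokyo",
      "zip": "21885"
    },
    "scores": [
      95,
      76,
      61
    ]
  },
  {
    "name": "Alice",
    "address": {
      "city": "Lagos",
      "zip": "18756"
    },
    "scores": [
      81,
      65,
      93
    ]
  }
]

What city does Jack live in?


Path: records[1].address.city
Value: Seoul

ANSWER: Seoul


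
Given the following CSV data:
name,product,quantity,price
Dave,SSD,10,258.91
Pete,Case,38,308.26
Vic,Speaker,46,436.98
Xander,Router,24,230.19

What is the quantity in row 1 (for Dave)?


Row 1: Dave
Column 'quantity' = 10

ANSWER: 10


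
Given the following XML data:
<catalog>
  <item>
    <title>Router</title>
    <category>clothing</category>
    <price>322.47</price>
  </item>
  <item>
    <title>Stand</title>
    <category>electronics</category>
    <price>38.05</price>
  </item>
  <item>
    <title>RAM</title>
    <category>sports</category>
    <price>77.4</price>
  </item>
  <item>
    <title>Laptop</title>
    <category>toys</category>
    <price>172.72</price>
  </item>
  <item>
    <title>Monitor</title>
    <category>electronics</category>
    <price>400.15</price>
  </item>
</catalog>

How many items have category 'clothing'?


Scanning <item> elements for <category>clothing</category>:
  Item 1: Router -> MATCH
Count: 1

ANSWER: 1


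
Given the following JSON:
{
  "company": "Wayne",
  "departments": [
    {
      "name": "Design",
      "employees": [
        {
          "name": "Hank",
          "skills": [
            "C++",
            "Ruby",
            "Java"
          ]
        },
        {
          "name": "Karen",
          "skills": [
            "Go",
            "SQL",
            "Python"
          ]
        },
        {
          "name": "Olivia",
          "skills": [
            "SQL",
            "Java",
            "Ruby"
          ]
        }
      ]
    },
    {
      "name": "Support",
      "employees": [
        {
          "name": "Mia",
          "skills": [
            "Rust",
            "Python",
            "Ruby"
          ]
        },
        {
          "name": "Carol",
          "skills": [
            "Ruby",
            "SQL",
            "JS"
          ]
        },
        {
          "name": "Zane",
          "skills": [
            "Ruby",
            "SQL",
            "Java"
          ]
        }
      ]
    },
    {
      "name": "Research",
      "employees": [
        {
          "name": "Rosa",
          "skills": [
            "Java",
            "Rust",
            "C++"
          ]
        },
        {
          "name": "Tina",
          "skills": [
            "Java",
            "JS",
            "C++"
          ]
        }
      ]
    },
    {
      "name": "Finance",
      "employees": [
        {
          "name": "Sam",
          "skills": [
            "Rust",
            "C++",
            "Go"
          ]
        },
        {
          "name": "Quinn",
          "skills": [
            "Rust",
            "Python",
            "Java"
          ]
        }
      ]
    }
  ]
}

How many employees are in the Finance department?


Path: departments[3].employees
Count: 2

ANSWER: 2


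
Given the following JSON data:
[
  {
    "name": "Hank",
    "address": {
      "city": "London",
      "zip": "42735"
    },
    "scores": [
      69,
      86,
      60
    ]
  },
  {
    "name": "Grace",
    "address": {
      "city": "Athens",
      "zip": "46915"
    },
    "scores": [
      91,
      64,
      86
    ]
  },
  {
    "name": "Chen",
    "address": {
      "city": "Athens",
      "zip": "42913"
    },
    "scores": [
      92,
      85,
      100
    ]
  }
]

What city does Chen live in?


Path: records[2].address.city
Value: Athens

ANSWER: Athens


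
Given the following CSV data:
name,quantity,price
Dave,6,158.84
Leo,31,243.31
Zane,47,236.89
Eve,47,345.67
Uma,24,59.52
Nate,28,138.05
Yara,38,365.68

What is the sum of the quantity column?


Values in 'quantity' column:
  Row 1: 6
  Row 2: 31
  Row 3: 47
  Row 4: 47
  Row 5: 24
  Row 6: 28
  Row 7: 38
Sum = 6 + 31 + 47 + 47 + 24 + 28 + 38 = 221

ANSWER: 221


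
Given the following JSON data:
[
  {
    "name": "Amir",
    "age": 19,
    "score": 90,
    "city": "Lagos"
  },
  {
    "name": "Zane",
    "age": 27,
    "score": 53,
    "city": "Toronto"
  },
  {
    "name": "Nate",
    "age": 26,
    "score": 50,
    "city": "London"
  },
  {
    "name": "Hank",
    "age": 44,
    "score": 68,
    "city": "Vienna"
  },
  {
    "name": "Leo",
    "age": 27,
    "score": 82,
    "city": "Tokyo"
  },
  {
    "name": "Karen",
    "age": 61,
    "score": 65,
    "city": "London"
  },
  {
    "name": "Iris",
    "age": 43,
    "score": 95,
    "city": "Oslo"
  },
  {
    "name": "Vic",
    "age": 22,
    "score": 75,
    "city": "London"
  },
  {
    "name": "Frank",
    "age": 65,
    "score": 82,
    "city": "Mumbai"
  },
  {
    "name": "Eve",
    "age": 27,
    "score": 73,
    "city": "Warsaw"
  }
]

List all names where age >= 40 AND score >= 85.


Checking both conditions:
  Amir (age=19, score=90) -> no
  Zane (age=27, score=53) -> no
  Nate (age=26, score=50) -> no
  Hank (age=44, score=68) -> no
  Leo (age=27, score=82) -> no
  Karen (age=61, score=65) -> no
  Iris (age=43, score=95) -> YES
  Vic (age=22, score=75) -> no
  Frank (age=65, score=82) -> no
  Eve (age=27, score=73) -> no


ANSWER: Iris


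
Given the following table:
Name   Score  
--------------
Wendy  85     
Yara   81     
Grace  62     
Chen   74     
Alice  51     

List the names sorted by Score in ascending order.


Sorting by Score (ascending):
  Alice: 51
  Grace: 62
  Chen: 74
  Yara: 81
  Wendy: 85


ANSWER: Alice, Grace, Chen, Yara, Wendy


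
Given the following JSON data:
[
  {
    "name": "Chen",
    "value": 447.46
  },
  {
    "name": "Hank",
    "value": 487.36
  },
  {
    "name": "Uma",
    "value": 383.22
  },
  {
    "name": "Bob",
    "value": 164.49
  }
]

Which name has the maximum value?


Comparing values:
  Chen: 447.46
  Hank: 487.36
  Uma: 383.22
  Bob: 164.49
Maximum: Hank (487.36)

ANSWER: Hank


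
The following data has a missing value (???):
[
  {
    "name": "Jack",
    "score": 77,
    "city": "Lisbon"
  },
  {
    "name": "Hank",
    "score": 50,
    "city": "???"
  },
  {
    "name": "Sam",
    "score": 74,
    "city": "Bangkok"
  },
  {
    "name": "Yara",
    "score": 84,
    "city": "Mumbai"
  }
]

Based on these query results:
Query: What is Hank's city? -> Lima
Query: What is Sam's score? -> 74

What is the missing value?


The missing value is Hank's city
From query: Hank's city = Lima

ANSWER: Lima


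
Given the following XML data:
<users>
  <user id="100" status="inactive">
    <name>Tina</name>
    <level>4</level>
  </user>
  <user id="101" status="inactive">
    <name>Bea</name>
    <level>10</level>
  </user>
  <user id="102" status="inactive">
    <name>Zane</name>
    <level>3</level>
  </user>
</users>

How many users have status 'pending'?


Counting users with status='pending':
Count: 0

ANSWER: 0


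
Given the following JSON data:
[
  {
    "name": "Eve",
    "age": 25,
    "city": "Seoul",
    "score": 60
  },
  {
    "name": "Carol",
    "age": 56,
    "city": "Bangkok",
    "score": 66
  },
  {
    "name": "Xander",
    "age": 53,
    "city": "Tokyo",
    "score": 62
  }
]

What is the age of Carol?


Looking up record where name = Carol
Record index: 1
Field 'age' = 56

ANSWER: 56


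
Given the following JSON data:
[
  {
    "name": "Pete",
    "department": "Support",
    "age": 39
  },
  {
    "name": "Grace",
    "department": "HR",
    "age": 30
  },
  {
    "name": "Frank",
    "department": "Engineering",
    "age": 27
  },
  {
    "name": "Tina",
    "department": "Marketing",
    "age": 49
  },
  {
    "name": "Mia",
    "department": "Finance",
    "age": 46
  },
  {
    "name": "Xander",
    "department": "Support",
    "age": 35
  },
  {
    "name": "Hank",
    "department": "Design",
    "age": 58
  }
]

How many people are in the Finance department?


Scanning records for department = Finance
  Record 4: Mia
Count: 1

ANSWER: 1


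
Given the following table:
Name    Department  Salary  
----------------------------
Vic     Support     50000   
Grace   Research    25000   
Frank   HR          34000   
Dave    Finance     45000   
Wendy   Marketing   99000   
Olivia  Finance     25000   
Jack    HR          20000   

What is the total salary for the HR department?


HR department members:
  Frank: 34000
  Jack: 20000
Total = 34000 + 20000 = 54000

ANSWER: 54000


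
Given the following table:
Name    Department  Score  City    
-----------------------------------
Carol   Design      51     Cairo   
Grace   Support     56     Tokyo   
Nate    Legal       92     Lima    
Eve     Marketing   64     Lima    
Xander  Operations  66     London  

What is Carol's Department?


Row 1: Carol
Department = Design

ANSWER: Design


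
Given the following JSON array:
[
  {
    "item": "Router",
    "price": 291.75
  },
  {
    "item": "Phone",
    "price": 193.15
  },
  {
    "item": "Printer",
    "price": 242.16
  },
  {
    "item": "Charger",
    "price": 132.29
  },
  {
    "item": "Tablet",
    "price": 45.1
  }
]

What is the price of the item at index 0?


Array index 0 -> Router
price = 291.75

ANSWER: 291.75


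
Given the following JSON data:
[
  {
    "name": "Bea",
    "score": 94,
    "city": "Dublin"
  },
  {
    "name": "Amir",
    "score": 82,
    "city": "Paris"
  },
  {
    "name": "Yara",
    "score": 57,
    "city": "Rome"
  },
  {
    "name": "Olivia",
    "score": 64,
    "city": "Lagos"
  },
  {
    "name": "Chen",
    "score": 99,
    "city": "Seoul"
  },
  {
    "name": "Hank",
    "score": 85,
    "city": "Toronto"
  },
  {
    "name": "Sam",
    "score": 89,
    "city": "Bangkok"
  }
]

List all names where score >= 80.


Filtering records where score >= 80:
  Bea (score=94) -> YES
  Amir (score=82) -> YES
  Yara (score=57) -> no
  Olivia (score=64) -> no
  Chen (score=99) -> YES
  Hank (score=85) -> YES
  Sam (score=89) -> YES


ANSWER: Bea, Amir, Chen, Hank, Sam


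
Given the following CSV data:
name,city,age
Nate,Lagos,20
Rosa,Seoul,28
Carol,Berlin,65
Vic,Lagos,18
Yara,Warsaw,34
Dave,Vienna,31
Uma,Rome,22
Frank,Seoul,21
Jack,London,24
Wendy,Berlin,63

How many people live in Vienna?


Scanning city column for 'Vienna':
  Row 6: Dave -> MATCH
Total matches: 1

ANSWER: 1


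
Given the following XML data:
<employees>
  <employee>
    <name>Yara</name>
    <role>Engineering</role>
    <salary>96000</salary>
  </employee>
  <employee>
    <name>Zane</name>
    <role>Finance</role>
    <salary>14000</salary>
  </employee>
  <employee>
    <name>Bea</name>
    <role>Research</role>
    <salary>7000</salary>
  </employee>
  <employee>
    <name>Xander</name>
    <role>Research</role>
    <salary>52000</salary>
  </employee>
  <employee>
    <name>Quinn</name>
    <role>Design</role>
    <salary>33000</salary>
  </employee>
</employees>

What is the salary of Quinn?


Searching for <employee> with <name>Quinn</name>
Found at position 5
<salary>33000</salary>

ANSWER: 33000


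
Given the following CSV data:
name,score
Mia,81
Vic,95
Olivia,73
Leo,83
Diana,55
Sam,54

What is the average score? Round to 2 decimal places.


Scores: 81, 95, 73, 83, 55, 54
Sum = 441
Count = 6
Average = 441 / 6 = 73.50

ANSWER: 73.50


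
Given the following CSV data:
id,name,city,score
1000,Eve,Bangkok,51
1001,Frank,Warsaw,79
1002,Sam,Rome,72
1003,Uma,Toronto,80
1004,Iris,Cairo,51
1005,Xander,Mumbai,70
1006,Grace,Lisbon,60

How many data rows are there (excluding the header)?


Counting rows (excluding header):
Header: id,name,city,score
Data rows: 7

ANSWER: 7


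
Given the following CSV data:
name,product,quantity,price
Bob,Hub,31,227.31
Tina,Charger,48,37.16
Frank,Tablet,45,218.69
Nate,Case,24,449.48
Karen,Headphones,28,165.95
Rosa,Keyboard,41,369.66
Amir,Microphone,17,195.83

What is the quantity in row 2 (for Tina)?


Row 2: Tina
Column 'quantity' = 48

ANSWER: 48


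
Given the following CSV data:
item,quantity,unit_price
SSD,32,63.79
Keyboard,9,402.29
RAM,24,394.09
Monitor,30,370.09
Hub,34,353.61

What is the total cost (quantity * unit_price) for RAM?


Row: RAM
quantity = 24
unit_price = 394.09
total = 24 * 394.09 = 9458.16

ANSWER: 9458.16


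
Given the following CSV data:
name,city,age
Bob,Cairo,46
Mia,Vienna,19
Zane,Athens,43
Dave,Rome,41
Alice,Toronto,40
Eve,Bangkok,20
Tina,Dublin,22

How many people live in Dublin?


Scanning city column for 'Dublin':
  Row 7: Tina -> MATCH
Total matches: 1

ANSWER: 1


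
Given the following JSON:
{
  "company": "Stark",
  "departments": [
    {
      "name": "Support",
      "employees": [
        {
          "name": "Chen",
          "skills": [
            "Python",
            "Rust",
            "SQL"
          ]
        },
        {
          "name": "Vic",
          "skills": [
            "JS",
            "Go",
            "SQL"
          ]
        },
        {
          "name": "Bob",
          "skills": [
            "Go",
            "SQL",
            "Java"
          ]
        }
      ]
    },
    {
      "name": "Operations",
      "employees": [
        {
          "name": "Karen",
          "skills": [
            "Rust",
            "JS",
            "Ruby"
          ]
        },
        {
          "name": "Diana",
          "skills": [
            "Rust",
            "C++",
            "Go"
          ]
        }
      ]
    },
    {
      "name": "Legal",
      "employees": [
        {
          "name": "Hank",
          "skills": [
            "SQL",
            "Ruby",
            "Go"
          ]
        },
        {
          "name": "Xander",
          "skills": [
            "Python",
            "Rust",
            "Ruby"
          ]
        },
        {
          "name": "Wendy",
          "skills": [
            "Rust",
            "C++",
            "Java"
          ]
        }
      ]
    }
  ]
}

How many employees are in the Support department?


Path: departments[0].employees
Count: 3

ANSWER: 3


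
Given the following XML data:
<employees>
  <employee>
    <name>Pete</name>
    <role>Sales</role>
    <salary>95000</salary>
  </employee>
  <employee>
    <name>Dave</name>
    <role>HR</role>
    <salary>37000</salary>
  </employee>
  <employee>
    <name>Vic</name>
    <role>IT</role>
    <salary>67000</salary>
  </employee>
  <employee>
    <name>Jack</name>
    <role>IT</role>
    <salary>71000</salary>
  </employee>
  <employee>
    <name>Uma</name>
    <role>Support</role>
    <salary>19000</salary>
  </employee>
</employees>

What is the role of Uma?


Searching for <employee> with <name>Uma</name>
Found at position 5
<role>Support</role>

ANSWER: Support


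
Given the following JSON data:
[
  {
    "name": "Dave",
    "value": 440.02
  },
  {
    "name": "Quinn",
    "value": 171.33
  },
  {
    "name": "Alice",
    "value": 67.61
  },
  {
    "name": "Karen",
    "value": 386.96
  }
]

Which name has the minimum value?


Comparing values:
  Dave: 440.02
  Quinn: 171.33
  Alice: 67.61
  Karen: 386.96
Minimum: Alice (67.61)

ANSWER: Alice


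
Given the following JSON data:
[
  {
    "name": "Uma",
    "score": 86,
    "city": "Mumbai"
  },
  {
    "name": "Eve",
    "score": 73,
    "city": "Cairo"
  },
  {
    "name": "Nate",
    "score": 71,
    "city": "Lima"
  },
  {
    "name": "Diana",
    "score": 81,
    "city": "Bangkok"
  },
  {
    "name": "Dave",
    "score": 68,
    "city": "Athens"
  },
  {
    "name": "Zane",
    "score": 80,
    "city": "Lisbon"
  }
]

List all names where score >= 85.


Filtering records where score >= 85:
  Uma (score=86) -> YES
  Eve (score=73) -> no
  Nate (score=71) -> no
  Diana (score=81) -> no
  Dave (score=68) -> no
  Zane (score=80) -> no


ANSWER: Uma


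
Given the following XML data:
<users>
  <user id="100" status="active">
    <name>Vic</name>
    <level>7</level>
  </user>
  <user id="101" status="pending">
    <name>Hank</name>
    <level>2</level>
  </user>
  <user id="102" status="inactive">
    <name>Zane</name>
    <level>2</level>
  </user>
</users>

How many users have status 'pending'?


Counting users with status='pending':
  Hank (id=101) -> MATCH
Count: 1

ANSWER: 1


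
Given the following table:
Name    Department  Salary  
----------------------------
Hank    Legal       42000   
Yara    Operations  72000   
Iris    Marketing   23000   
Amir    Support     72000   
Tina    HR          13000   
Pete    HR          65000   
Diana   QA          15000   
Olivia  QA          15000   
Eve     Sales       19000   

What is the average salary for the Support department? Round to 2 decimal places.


Support department members:
  Amir: 72000
Sum = 72000
Count = 1
Average = 72000 / 1 = 72000.00

ANSWER: 72000.00


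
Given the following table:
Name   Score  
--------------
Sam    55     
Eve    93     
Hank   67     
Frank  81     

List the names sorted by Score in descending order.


Sorting by Score (descending):
  Eve: 93
  Frank: 81
  Hank: 67
  Sam: 55


ANSWER: Eve, Frank, Hank, Sam


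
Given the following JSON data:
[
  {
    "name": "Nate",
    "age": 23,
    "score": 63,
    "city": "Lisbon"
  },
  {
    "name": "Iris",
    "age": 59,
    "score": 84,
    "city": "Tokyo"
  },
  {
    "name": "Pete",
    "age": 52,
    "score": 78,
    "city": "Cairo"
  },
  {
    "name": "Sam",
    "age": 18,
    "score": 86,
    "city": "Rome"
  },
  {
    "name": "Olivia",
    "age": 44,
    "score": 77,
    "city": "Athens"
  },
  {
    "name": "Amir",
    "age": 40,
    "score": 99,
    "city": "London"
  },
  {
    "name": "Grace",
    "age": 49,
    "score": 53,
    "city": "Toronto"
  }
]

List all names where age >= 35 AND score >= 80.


Checking both conditions:
  Nate (age=23, score=63) -> no
  Iris (age=59, score=84) -> YES
  Pete (age=52, score=78) -> no
  Sam (age=18, score=86) -> no
  Olivia (age=44, score=77) -> no
  Amir (age=40, score=99) -> YES
  Grace (age=49, score=53) -> no


ANSWER: Iris, Amir


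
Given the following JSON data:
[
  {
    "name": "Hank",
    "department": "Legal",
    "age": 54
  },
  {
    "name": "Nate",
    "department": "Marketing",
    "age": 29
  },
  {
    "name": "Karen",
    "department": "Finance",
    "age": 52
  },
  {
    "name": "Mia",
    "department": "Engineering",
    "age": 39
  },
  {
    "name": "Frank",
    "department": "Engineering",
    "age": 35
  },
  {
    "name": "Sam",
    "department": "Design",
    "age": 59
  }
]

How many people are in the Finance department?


Scanning records for department = Finance
  Record 2: Karen
Count: 1

ANSWER: 1


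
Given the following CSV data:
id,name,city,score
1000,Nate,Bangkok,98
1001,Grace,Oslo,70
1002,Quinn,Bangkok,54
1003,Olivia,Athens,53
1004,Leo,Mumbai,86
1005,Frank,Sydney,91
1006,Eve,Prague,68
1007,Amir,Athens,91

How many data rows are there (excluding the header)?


Counting rows (excluding header):
Header: id,name,city,score
Data rows: 8

ANSWER: 8


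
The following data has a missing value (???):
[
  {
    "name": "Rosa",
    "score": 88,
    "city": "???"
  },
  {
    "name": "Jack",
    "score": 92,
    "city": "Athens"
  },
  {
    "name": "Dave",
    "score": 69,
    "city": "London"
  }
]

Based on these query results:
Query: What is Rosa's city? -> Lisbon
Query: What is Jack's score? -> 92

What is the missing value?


The missing value is Rosa's city
From query: Rosa's city = Lisbon

ANSWER: Lisbon


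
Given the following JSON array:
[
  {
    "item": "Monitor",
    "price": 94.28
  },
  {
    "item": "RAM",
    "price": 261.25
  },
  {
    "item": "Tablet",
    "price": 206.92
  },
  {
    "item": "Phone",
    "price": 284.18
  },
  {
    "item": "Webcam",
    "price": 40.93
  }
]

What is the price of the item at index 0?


Array index 0 -> Monitor
price = 94.28

ANSWER: 94.28


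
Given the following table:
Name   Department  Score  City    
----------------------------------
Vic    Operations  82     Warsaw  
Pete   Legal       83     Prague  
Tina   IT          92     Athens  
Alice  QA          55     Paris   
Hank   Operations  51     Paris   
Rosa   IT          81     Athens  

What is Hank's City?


Row 5: Hank
City = Paris

ANSWER: Paris


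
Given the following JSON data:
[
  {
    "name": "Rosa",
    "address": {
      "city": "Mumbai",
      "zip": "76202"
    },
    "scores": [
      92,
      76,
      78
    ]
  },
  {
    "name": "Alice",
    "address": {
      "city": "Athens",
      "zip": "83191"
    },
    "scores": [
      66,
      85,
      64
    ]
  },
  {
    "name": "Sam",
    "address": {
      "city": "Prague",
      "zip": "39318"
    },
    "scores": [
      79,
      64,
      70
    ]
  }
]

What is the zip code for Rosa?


Path: records[0].address.zip
Value: 76202

ANSWER: 76202


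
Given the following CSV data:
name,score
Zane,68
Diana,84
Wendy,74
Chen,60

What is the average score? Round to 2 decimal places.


Scores: 68, 84, 74, 60
Sum = 286
Count = 4
Average = 286 / 4 = 71.50

ANSWER: 71.50


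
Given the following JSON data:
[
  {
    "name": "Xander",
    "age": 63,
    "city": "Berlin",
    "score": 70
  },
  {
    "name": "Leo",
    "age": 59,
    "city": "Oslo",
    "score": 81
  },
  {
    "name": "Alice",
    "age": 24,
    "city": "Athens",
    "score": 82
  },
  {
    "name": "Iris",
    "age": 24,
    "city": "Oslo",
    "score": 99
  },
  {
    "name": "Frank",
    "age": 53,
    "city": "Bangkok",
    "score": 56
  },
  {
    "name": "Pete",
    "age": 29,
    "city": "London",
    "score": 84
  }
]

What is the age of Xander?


Looking up record where name = Xander
Record index: 0
Field 'age' = 63

ANSWER: 63


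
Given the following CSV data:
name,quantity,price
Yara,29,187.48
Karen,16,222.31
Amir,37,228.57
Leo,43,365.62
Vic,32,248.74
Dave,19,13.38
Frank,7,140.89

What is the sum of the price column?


Values in 'price' column:
  Row 1: 187.48
  Row 2: 222.31
  Row 3: 228.57
  Row 4: 365.62
  Row 5: 248.74
  Row 6: 13.38
  Row 7: 140.89
Sum = 187.48 + 222.31 + 228.57 + 365.62 + 248.74 + 13.38 + 140.89 = 1406.99

ANSWER: 1406.99


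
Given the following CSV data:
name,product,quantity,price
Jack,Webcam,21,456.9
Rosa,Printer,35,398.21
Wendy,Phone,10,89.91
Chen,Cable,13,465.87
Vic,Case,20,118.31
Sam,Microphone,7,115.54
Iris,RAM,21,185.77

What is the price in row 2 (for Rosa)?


Row 2: Rosa
Column 'price' = 398.21

ANSWER: 398.21


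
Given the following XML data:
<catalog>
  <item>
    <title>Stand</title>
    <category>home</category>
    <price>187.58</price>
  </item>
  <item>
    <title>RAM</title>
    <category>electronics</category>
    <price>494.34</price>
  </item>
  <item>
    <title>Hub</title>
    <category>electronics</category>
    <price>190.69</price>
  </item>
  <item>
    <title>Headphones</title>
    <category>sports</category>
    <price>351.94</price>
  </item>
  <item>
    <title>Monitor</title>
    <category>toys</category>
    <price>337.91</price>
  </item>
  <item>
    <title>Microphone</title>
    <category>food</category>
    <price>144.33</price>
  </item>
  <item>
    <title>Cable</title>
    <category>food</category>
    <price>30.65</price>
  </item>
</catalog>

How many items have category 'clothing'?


Scanning <item> elements for <category>clothing</category>:
Count: 0

ANSWER: 0


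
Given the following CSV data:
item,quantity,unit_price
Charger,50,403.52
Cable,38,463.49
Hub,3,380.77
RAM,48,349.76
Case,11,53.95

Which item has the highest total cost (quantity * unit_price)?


Computing row totals:
  Charger: 20176.0
  Cable: 17612.62
  Hub: 1142.31
  RAM: 16788.48
  Case: 593.45
Maximum: Charger (20176.0)

ANSWER: Charger


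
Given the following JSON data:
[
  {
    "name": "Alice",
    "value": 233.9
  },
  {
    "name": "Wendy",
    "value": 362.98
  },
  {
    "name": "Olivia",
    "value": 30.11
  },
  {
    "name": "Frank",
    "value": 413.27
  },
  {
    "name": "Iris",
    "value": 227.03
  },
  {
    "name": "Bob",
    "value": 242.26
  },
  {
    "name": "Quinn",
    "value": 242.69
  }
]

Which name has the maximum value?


Comparing values:
  Alice: 233.9
  Wendy: 362.98
  Olivia: 30.11
  Frank: 413.27
  Iris: 227.03
  Bob: 242.26
  Quinn: 242.69
Maximum: Frank (413.27)

ANSWER: Frank


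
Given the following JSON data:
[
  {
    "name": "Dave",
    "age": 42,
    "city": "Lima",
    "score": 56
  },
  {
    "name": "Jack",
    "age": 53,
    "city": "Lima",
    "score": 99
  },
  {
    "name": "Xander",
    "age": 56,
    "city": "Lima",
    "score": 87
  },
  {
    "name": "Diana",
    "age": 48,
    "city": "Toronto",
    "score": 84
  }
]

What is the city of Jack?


Looking up record where name = Jack
Record index: 1
Field 'city' = Lima

ANSWER: Lima


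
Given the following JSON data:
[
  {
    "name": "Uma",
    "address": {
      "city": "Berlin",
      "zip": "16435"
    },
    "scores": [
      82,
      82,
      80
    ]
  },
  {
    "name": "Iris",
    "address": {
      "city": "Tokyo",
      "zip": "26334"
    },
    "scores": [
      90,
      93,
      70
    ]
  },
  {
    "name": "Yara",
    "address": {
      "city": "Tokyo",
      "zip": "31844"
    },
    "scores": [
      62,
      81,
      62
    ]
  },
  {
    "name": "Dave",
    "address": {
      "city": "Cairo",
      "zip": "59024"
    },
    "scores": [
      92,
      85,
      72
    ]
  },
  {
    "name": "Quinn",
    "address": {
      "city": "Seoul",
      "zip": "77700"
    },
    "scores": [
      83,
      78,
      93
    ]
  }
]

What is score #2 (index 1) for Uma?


Path: records[0].scores[1]
Value: 82

ANSWER: 82


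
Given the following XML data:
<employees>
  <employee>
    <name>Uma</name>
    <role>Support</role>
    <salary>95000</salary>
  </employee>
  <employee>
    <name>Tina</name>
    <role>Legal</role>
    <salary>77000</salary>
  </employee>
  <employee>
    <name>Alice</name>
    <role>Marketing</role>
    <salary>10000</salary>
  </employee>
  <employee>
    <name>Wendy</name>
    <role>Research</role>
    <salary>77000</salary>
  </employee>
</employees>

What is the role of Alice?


Searching for <employee> with <name>Alice</name>
Found at position 3
<role>Marketing</role>

ANSWER: Marketing


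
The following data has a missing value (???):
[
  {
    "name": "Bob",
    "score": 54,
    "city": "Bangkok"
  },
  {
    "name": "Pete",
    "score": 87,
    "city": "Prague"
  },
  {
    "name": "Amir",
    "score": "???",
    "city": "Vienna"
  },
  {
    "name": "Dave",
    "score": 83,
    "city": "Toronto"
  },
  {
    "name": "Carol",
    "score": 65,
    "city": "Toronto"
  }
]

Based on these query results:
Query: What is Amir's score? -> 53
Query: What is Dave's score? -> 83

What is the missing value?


The missing value is Amir's score
From query: Amir's score = 53

ANSWER: 53


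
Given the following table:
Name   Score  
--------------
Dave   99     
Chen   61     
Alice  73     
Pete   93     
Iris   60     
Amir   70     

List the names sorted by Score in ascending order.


Sorting by Score (ascending):
  Iris: 60
  Chen: 61
  Amir: 70
  Alice: 73
  Pete: 93
  Dave: 99


ANSWER: Iris, Chen, Amir, Alice, Pete, Dave


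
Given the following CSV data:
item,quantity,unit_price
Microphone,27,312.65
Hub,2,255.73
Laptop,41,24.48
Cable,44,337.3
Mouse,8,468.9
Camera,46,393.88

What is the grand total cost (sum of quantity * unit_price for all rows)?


Computing row totals:
  Microphone: 27 * 312.65 = 8441.55
  Hub: 2 * 255.73 = 511.46
  Laptop: 41 * 24.48 = 1003.68
  Cable: 44 * 337.3 = 14841.2
  Mouse: 8 * 468.9 = 3751.2
  Camera: 46 * 393.88 = 18118.48
Grand total = 8441.55 + 511.46 + 1003.68 + 14841.2 + 3751.2 + 18118.48 = 46667.57

ANSWER: 46667.57


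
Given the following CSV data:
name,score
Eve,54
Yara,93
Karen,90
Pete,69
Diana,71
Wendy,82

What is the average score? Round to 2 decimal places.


Scores: 54, 93, 90, 69, 71, 82
Sum = 459
Count = 6
Average = 459 / 6 = 76.50

ANSWER: 76.50


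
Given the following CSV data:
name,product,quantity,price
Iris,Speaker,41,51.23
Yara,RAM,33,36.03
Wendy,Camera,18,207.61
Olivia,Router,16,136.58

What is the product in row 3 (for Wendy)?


Row 3: Wendy
Column 'product' = Camera

ANSWER: Camera
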